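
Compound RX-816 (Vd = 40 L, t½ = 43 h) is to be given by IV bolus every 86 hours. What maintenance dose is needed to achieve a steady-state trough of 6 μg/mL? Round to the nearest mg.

τ/t½ = 86/43 ≈ 2, so f = (1/2)^(86/43) ≈ 0.250000.
Cmin,ss = (D/Vd)·f/(1−f), so D = Cmin,ss·Vd·(1−f)/f.
D = 6 × 40 × (1−f)/f ≈ 6 × 40 × 3.00000 ≈ 720.00 mg.

720 mg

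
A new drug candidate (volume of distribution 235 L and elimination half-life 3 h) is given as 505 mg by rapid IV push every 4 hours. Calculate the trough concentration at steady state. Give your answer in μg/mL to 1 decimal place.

τ/t½ = 4/3 ≈ 1.3333, so fraction remaining f = (1/2)^(4/3) ≈ 0.3969.
Each bolus raises the concentration by D/Vd = 505/235 ≈ 2.149 μg/mL.
Steady-state trough Cmin,ss = C₀·f/(1−f) ≈ 2.149 × 0.3969/0.6031 ≈ 1.414 μg/mL.

1.4 μg/mL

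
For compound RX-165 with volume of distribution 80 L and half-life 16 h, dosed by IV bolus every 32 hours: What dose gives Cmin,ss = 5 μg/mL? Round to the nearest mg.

τ/t½ = 32/16 ≈ 2, so f = (1/2)^(32/16) ≈ 0.250000.
Cmin,ss = (D/Vd)·f/(1−f), so D = Cmin,ss·Vd·(1−f)/f.
D = 5 × 80 × (1−f)/f ≈ 5 × 80 × 3.00000 ≈ 1200.00 mg.

1200 mg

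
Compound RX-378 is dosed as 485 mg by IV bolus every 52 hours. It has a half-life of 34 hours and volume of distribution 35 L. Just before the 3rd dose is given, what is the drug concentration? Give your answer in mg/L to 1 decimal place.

6.5 mg/L

f = (1/2)^(τ/t½) = (1/2)^(52/34) ≈ 0.3464.
C₀ = D/Vd = 485/35 ≈ 13.857 mg/L.
Before the 3rd dose, 2 doses have been given. Superposition: Cmin = C₀·(f + f²).
≈ 13.857 × (0.3464 + 0.1200) ≈ 13.857 × 0.4664 ≈ 6.463 mg/L.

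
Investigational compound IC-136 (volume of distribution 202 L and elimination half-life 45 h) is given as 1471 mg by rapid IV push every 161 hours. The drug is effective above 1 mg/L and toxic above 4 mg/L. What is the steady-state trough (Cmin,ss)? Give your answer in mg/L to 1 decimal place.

0.7 mg/L

Over one 161-h interval, 161/45 ≈ 3.5778 half-lives elapse, leaving f ≈ 0.0837 of each dose.
At steady state, accumulation factor R = 1/(1 − e^(−kτ)) ≈ 1.0913.
Each bolus raises the concentration by D/Vd = 1471/202 ≈ 7.282 mg/L.
Steady-state peak Cmax,ss = C₀·R ≈ 7.282 × 1.0913 ≈ 7.947 mg/L.
One interval later, Cmin,ss = Cmax,ss·e^(−kτ) ≈ 7.947 × 0.0837 ≈ 0.665 mg/L.
Trough 0.7 mg/L vs MEC 1 mg/L: subtherapeutic.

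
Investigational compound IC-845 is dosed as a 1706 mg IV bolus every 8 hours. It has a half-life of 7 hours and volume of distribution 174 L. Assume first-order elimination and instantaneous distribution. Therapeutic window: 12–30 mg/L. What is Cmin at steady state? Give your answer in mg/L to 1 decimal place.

τ/t½ = 8/7 ≈ 1.1429, so fraction remaining f = (1/2)^(8/7) ≈ 0.4529.
At steady state, accumulation factor R = 1/(1 − e^(−kτ)) ≈ 1.8278.
Each bolus raises the concentration by D/Vd = 1706/174 ≈ 9.805 mg/L.
Cmax,ss = C₀/(1 − f) ≈ 9.805/0.5471 ≈ 17.922 mg/L.
One interval later, Cmin,ss = Cmax,ss·e^(−kτ) ≈ 17.922 × 0.4529 ≈ 8.117 mg/L.
Trough 8.1 mg/L vs MEC 12 mg/L: subtherapeutic.

8.1 mg/L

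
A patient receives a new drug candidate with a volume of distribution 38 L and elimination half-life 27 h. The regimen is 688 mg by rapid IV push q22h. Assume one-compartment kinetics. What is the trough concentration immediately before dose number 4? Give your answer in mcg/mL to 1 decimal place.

f = (1/2)^(τ/t½) = (1/2)^(22/27) ≈ 0.5685.
C₀ = D/Vd = 688/38 ≈ 18.105 mcg/mL.
Before the 4th dose, 3 doses have been given. Superposition: Cmin = C₀·(f + f² + … + f^3).
≈ 18.105 × (0.5685 + 0.3232 + 0.1837) ≈ 18.105 × 1.0754 ≈ 19.470 mcg/mL.

19.5 mcg/mL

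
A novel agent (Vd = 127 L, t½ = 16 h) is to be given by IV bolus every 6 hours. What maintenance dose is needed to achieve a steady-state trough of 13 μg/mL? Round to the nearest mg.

490 mg

τ/t½ = 6/16 ≈ 0.375, so f = (1/2)^(6/16) ≈ 0.771105.
Cmin,ss = (D/Vd)·f/(1−f), so D = Cmin,ss·Vd·(1−f)/f.
D = 13 × 127 × (1−f)/f ≈ 13 × 127 × 0.29684 ≈ 490.08 mg.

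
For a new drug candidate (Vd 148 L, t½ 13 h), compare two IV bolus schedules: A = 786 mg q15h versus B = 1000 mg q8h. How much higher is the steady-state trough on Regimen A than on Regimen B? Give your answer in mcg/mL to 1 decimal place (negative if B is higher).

Regimen A: f = (1/2)^(15/13) ≈ 0.4494; Cmin,ss = (786/148)·f/(1−f) ≈ 4.335 mcg/mL.
Regimen B: f = (1/2)^(8/13) ≈ 0.6528; Cmin,ss = (1000/148)·f/(1−f) ≈ 12.704 mcg/mL.
Difference ≈ 4.335 − 12.704 ≈ -8.369 mcg/mL.

-8.4 mcg/mL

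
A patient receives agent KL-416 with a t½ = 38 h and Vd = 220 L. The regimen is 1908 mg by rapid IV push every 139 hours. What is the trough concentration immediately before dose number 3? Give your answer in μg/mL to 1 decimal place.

f = (1/2)^(τ/t½) = (1/2)^(139/38) ≈ 0.0792.
C₀ = D/Vd = 1908/220 ≈ 8.673 μg/mL.
Before the 3rd dose, 2 doses have been given. Superposition: Cmin = C₀·(f + f²).
≈ 8.673 × (0.0792 + 0.0063) ≈ 8.673 × 0.0855 ≈ 0.742 μg/mL.

0.7 μg/mL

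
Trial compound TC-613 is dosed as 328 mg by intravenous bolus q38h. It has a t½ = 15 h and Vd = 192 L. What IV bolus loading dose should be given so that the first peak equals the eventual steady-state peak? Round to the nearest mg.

f = (1/2)^(38/15) ≈ 0.172739; accumulation ratio R = 1/(1−f) ≈ 1.20881.
Loading dose to hit Cmax,ss on first dose: D_load = D_maint·R ≈ 328 × 1.20881 ≈ 396.49 mg.

396 mg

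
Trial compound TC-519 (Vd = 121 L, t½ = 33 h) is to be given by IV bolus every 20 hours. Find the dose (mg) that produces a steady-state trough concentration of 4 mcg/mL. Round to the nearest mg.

253 mg

τ/t½ = 20/33 ≈ 0.60606, so f = (1/2)^(20/33) ≈ 0.656988.
Cmin,ss = (D/Vd)·f/(1−f), so D = Cmin,ss·Vd·(1−f)/f.
D = 4 × 121 × (1−f)/f ≈ 4 × 121 × 0.52210 ≈ 252.70 mg.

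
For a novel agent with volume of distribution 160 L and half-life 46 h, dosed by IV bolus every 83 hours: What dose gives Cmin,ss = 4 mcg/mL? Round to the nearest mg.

τ/t½ = 83/46 ≈ 1.8043, so f = (1/2)^(83/46) ≈ 0.286310.
Cmin,ss = (D/Vd)·f/(1−f), so D = Cmin,ss·Vd·(1−f)/f.
D = 4 × 160 × (1−f)/f ≈ 4 × 160 × 2.49272 ≈ 1595.34 mg.

1595 mg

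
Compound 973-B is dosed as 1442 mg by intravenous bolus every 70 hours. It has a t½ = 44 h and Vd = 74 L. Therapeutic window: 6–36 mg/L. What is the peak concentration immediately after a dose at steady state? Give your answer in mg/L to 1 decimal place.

Over one 70-h interval, 70/44 ≈ 1.5909 half-lives elapse, leaving f ≈ 0.3320 of each dose.
Accumulation ratio R = 1/(1 − f) ≈ 1/0.6680 ≈ 1.4970.
Each bolus raises the concentration by D/Vd = 1442/74 ≈ 19.486 mg/L.
Steady-state peak Cmax,ss = C₀·R ≈ 19.486 × 1.4970 ≈ 29.171 mg/L.
Peak 29.2 mg/L vs MTC 36 mg/L: below toxic threshold.

29.2 mg/L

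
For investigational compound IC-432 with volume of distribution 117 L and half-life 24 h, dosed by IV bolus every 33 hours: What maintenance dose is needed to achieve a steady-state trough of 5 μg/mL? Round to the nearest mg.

τ/t½ = 33/24 ≈ 1.375, so f = (1/2)^(33/24) ≈ 0.385553.
Cmin,ss = (D/Vd)·f/(1−f), so D = Cmin,ss·Vd·(1−f)/f.
D = 5 × 117 × (1−f)/f ≈ 5 × 117 × 1.59368 ≈ 932.30 mg.

932 mg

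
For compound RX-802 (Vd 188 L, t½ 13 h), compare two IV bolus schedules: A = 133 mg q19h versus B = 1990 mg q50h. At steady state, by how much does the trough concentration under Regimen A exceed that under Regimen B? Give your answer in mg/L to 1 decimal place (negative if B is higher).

-0.4 mg/L

Regimen A: f = (1/2)^(19/13) ≈ 0.3631; Cmin,ss = (133/188)·f/(1−f) ≈ 0.403 mg/L.
Regimen B: f = (1/2)^(50/13) ≈ 0.0695; Cmin,ss = (1990/188)·f/(1−f) ≈ 0.791 mg/L.
Difference ≈ 0.403 − 0.791 ≈ -0.388 mg/L.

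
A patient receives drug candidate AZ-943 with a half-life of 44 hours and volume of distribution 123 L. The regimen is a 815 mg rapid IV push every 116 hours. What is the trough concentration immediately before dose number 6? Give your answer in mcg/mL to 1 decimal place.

1.3 mcg/mL

f = (1/2)^(τ/t½) = (1/2)^(116/44) ≈ 0.1608.
C₀ = D/Vd = 815/123 ≈ 6.626 mcg/mL.
Before the 6th dose, 5 doses have been given. Superposition: Cmin = C₀·(f + f² + … + f^5).
≈ 6.626 × (0.1608 + 0.0259 + 0.0042 + 0.0007 + 0.0001) ≈ 6.626 × 0.1917 ≈ 1.270 mcg/mL.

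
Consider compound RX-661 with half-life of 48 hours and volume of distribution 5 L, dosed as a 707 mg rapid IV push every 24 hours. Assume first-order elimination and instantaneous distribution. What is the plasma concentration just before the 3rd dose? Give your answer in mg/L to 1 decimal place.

170.7 mg/L

f = (1/2)^(τ/t½) = (1/2)^(24/48) ≈ 0.7071.
C₀ = D/Vd = 707/5 ≈ 141.400 mg/L.
Before the 3rd dose, 2 doses have been given. Superposition: Cmin = C₀·(f + f²).
≈ 141.400 × (0.7071 + 0.5000) ≈ 141.400 × 1.2071 ≈ 170.684 mg/L.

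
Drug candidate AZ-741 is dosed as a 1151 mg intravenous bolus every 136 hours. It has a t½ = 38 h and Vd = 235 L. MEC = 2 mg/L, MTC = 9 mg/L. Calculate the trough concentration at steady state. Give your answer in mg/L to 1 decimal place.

0.4 mg/L

k = ln2/t½ = ln2/38 ≈ 0.018241 h⁻¹; fraction remaining f = e^(−kτ) = e^(−0.018241×136) ≈ 0.0837.
At steady state, accumulation factor R = 1/(1 − e^(−kτ)) ≈ 1.0913.
Single-dose peak C₀ = D/Vd = 1151/235 ≈ 4.898 mg/L.
Cmax,ss = C₀/(1 − f) ≈ 4.898/0.9163 ≈ 5.345 mg/L.
One interval later, Cmin,ss = Cmax,ss·e^(−kτ) ≈ 5.345 × 0.0837 ≈ 0.447 mg/L.
Trough 0.4 mg/L vs MEC 2 mg/L: subtherapeutic.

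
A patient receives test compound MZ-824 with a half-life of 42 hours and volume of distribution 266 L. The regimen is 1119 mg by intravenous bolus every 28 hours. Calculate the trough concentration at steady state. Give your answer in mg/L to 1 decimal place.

τ/t½ = 28/42 ≈ 0.66667, so fraction remaining f = (1/2)^(28/42) ≈ 0.6300.
At steady state, accumulation factor R = 1/(1 − e^(−kτ)) ≈ 2.7027.
Each bolus raises the concentration by D/Vd = 1119/266 ≈ 4.207 mg/L.
Cmax,ss = C₀/(1 − f) ≈ 4.207/0.3700 ≈ 11.370 mg/L.
One interval later, Cmin,ss = Cmax,ss·e^(−kτ) ≈ 11.370 × 0.6300 ≈ 7.163 mg/L.

7.2 mg/L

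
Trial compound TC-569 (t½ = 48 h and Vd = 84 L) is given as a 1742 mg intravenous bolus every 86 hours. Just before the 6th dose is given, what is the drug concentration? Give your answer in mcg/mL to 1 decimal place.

f = (1/2)^(τ/t½) = (1/2)^(86/48) ≈ 0.2888.
C₀ = D/Vd = 1742/84 ≈ 20.738 mcg/mL.
Before the 6th dose, 5 doses have been given. Superposition: Cmin = C₀·(f + f² + … + f^5).
≈ 20.738 × (0.2888 + 0.0834 + 0.0241 + 0.0070 + 0.0020) ≈ 20.738 × 0.4053 ≈ 8.405 mcg/mL.

8.4 mcg/mL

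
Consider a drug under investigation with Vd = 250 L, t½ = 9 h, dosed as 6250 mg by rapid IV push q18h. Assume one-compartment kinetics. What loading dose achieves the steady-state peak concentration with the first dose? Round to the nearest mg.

8333 mg

f = (1/2)^(18/9) ≈ 0.250000; accumulation ratio R = 1/(1−f) ≈ 1.33333.
Loading dose to hit Cmax,ss on first dose: D_load = D_maint·R ≈ 6250 × 1.33333 ≈ 8333.31 mg.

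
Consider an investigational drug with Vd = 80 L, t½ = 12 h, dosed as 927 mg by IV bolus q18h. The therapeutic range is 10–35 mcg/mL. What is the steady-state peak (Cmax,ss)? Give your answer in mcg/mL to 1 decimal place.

17.9 mcg/mL

τ/t½ = 18/12 ≈ 1.5, so fraction remaining f = (1/2)^(18/12) ≈ 0.3536.
Accumulation ratio R = 1/(1 − f) ≈ 1/0.6464 ≈ 1.5470.
Each bolus raises the concentration by D/Vd = 927/80 ≈ 11.588 mcg/mL.
Steady-state peak Cmax,ss = C₀·R ≈ 11.588 × 1.5470 ≈ 17.927 mcg/mL.
Peak 17.9 mcg/mL vs MTC 35 mcg/mL: below toxic threshold.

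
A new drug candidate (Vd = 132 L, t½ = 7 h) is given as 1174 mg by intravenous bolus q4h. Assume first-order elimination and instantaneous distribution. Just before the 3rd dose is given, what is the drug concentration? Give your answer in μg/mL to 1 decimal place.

10.0 μg/mL

f = (1/2)^(τ/t½) = (1/2)^(4/7) ≈ 0.6730.
C₀ = D/Vd = 1174/132 ≈ 8.894 μg/mL.
Before the 3rd dose, 2 doses have been given. Superposition: Cmin = C₀·(f + f²).
≈ 8.894 × (0.6730 + 0.4529) ≈ 8.894 × 1.1259 ≈ 10.014 μg/mL.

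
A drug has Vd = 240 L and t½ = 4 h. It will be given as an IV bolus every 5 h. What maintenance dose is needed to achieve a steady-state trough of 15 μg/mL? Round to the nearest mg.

τ/t½ = 5/4 ≈ 1.25, so f = (1/2)^(5/4) ≈ 0.420448.
Cmin,ss = (D/Vd)·f/(1−f), so D = Cmin,ss·Vd·(1−f)/f.
D = 15 × 240 × (1−f)/f ≈ 15 × 240 × 1.37842 ≈ 4962.31 mg.

4962 mg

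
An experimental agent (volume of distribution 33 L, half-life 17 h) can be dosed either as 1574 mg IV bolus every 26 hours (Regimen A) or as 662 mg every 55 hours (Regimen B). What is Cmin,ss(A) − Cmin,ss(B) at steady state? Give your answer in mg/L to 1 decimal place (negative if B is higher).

Regimen A: f = (1/2)^(26/17) ≈ 0.3464; Cmin,ss = (1574/33)·f/(1−f) ≈ 25.279 mg/L.
Regimen B: f = (1/2)^(55/17) ≈ 0.1062; Cmin,ss = (662/33)·f/(1−f) ≈ 2.384 mg/L.
Difference ≈ 25.279 − 2.384 ≈ 22.895 mg/L.

22.9 mg/L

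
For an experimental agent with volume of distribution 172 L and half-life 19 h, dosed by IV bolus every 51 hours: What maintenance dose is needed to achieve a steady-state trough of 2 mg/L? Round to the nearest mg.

τ/t½ = 51/19 ≈ 2.6842, so f = (1/2)^(51/19) ≈ 0.155587.
Cmin,ss = (D/Vd)·f/(1−f), so D = Cmin,ss·Vd·(1−f)/f.
D = 2 × 172 × (1−f)/f ≈ 2 × 172 × 5.42727 ≈ 1866.98 mg.

1867 mg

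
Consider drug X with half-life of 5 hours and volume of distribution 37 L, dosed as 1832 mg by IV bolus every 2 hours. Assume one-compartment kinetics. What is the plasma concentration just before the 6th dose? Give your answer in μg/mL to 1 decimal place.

116.2 μg/mL

f = (1/2)^(τ/t½) = (1/2)^(2/5) ≈ 0.7579.
C₀ = D/Vd = 1832/37 ≈ 49.514 μg/mL.
Before the 6th dose, 5 doses have been given. Superposition: Cmin = C₀·(f + f² + … + f^5).
≈ 49.514 × (0.7579 + 0.5744 + 0.4353 + 0.3299 + 0.2501) ≈ 49.514 × 2.3476 ≈ 116.239 μg/mL.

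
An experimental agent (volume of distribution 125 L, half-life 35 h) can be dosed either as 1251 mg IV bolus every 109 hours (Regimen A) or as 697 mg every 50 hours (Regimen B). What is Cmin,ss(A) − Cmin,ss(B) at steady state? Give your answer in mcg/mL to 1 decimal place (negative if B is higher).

-2.0 mcg/mL

Regimen A: f = (1/2)^(109/35) ≈ 0.1155; Cmin,ss = (1251/125)·f/(1−f) ≈ 1.307 mcg/mL.
Regimen B: f = (1/2)^(50/35) ≈ 0.3715; Cmin,ss = (697/125)·f/(1−f) ≈ 3.296 mcg/mL.
Difference ≈ 1.307 − 3.296 ≈ -1.989 mcg/mL.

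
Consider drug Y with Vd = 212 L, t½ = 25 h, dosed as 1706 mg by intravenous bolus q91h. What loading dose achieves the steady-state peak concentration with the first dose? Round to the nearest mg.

f = (1/2)^(91/25) ≈ 0.080214; accumulation ratio R = 1/(1−f) ≈ 1.08721.
Loading dose to hit Cmax,ss on first dose: D_load = D_maint·R ≈ 1706 × 1.08721 ≈ 1854.78 mg.

1855 mg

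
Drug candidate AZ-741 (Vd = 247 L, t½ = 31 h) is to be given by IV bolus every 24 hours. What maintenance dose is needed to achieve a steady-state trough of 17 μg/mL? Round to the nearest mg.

2982 mg

τ/t½ = 24/31 ≈ 0.77419, so f = (1/2)^(24/31) ≈ 0.584715.
Cmin,ss = (D/Vd)·f/(1−f), so D = Cmin,ss·Vd·(1−f)/f.
D = 17 × 247 × (1−f)/f ≈ 17 × 247 × 0.71023 ≈ 2982.26 mg.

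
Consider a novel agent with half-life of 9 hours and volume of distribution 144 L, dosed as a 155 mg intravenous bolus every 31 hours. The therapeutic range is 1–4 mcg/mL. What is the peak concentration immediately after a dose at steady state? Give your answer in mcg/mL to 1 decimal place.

Over one 31-h interval, 31/9 ≈ 3.4444 half-lives elapse, leaving f ≈ 0.0919 of each dose.
At steady state, accumulation factor R = 1/(1 − e^(−kτ)) ≈ 1.1012.
Each bolus raises the concentration by D/Vd = 155/144 ≈ 1.076 mcg/mL.
Cmax,ss = C₀/(1 − f) ≈ 1.076/0.9081 ≈ 1.185 mcg/mL.
Peak 1.2 mcg/mL vs MTC 4 mcg/mL: below toxic threshold.

1.2 mcg/mL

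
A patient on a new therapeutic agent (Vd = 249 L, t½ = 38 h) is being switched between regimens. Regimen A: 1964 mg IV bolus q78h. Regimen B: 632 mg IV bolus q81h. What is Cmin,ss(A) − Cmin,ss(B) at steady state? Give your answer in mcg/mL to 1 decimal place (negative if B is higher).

1.8 mcg/mL

Regimen A: f = (1/2)^(78/38) ≈ 0.2410; Cmin,ss = (1964/249)·f/(1−f) ≈ 2.504 mcg/mL.
Regimen B: f = (1/2)^(81/38) ≈ 0.2282; Cmin,ss = (632/249)·f/(1−f) ≈ 0.750 mcg/mL.
Difference ≈ 2.504 − 0.750 ≈ 1.754 mcg/mL.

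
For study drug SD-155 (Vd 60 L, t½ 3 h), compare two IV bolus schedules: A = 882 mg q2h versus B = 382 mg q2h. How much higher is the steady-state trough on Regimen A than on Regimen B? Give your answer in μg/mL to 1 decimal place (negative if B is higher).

Regimen A: f = (1/2)^(2/3) ≈ 0.6300; Cmin,ss = (882/60)·f/(1−f) ≈ 25.030 μg/mL.
Regimen B: f = (1/2)^(2/3) ≈ 0.6300; Cmin,ss = (382/60)·f/(1−f) ≈ 10.841 μg/mL.
Difference ≈ 25.030 − 10.841 ≈ 14.189 μg/mL.

14.2 μg/mL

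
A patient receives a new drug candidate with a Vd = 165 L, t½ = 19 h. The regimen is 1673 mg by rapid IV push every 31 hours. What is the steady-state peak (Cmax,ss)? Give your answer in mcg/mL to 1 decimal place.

k = ln2/t½ = ln2/19 ≈ 0.036481 h⁻¹; fraction remaining f = e^(−kτ) = e^(−0.036481×31) ≈ 0.3227.
At steady state, accumulation factor R = 1/(1 − e^(−kτ)) ≈ 1.4765.
Single-dose peak C₀ = D/Vd = 1673/165 ≈ 10.139 mcg/mL.
Steady-state peak Cmax,ss = C₀·R ≈ 10.139 × 1.4765 ≈ 14.970 mcg/mL.

15.0 mcg/mL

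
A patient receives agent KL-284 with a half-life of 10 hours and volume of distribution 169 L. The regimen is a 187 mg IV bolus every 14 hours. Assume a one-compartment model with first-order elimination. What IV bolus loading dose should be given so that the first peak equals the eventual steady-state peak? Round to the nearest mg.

f = (1/2)^(14/10) ≈ 0.378929; accumulation ratio R = 1/(1−f) ≈ 1.61012.
Loading dose to hit Cmax,ss on first dose: D_load = D_maint·R ≈ 187 × 1.61012 ≈ 301.09 mg.

301 mg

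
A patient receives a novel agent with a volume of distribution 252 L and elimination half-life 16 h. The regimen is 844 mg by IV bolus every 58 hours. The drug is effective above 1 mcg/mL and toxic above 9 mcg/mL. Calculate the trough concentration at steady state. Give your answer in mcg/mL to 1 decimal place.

0.3 mcg/mL

k = ln2/t½ = ln2/16 ≈ 0.043322 h⁻¹; fraction remaining f = e^(−kτ) = e^(−0.043322×58) ≈ 0.0811.
Accumulation ratio R = 1/(1 − f) ≈ 1/0.9189 ≈ 1.0883.
Single-dose peak C₀ = D/Vd = 844/252 ≈ 3.349 mcg/mL.
Cmax,ss = C₀/(1 − f) ≈ 3.349/0.9189 ≈ 3.645 mcg/mL.
One interval later, Cmin,ss = Cmax,ss·e^(−kτ) ≈ 3.645 × 0.0811 ≈ 0.296 mcg/mL.
Trough 0.3 mcg/mL vs MEC 1 mcg/mL: subtherapeutic.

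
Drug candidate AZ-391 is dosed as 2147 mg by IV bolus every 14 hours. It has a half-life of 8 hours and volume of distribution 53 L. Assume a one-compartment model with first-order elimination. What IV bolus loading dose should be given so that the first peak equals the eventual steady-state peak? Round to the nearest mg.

3055 mg

f = (1/2)^(14/8) ≈ 0.297302; accumulation ratio R = 1/(1−f) ≈ 1.42309.
Loading dose to hit Cmax,ss on first dose: D_load = D_maint·R ≈ 2147 × 1.42309 ≈ 3055.37 mg.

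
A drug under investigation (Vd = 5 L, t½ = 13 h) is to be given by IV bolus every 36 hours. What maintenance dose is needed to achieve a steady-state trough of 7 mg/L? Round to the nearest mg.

204 mg

τ/t½ = 36/13 ≈ 2.7692, so f = (1/2)^(36/13) ≈ 0.146683.
Cmin,ss = (D/Vd)·f/(1−f), so D = Cmin,ss·Vd·(1−f)/f.
D = 7 × 5 × (1−f)/f ≈ 7 × 5 × 5.81742 ≈ 203.61 mg.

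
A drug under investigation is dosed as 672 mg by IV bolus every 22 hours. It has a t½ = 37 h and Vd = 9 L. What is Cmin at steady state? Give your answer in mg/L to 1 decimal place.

146.4 mg/L

τ/t½ = 22/37 ≈ 0.59459, so fraction remaining f = (1/2)^(22/37) ≈ 0.6622.
Each bolus raises the concentration by D/Vd = 672/9 ≈ 74.667 mg/L.
Steady-state trough Cmin,ss = C₀·f/(1−f) ≈ 74.667 × 0.6622/0.3378 ≈ 146.372 mg/L.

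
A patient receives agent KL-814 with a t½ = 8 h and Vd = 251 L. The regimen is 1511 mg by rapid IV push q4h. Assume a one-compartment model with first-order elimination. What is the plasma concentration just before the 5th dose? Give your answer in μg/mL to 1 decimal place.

f = (1/2)^(τ/t½) = (1/2)^(4/8) ≈ 0.7071.
C₀ = D/Vd = 1511/251 ≈ 6.020 μg/mL.
Before the 5th dose, 4 doses have been given. Superposition: Cmin = C₀·(f + f² + … + f^4).
≈ 6.020 × (0.7071 + 0.5000 + 0.3535 + 0.2500) ≈ 6.020 × 1.8106 ≈ 10.900 μg/mL.

10.9 μg/mL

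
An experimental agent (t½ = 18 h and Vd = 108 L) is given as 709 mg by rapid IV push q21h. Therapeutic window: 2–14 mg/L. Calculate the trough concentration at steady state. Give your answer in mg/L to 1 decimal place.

5.3 mg/L

Over one 21-h interval, 21/18 ≈ 1.1667 half-lives elapse, leaving f ≈ 0.4454 of each dose.
Accumulation ratio R = 1/(1 − f) ≈ 1/0.5546 ≈ 1.8031.
Single-dose peak C₀ = D/Vd = 709/108 ≈ 6.565 mg/L.
Cmax,ss = C₀/(1 − f) ≈ 6.565/0.5546 ≈ 11.837 mg/L.
One interval later, Cmin,ss = Cmax,ss·e^(−kτ) ≈ 11.837 × 0.4454 ≈ 5.272 mg/L.
Trough 5.3 mg/L vs MEC 2 mg/L: adequate.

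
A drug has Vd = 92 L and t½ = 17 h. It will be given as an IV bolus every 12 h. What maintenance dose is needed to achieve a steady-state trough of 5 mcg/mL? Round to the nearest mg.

290 mg

τ/t½ = 12/17 ≈ 0.70588, so f = (1/2)^(12/17) ≈ 0.613067.
Cmin,ss = (D/Vd)·f/(1−f), so D = Cmin,ss·Vd·(1−f)/f.
D = 5 × 92 × (1−f)/f ≈ 5 × 92 × 0.63114 ≈ 290.32 mg.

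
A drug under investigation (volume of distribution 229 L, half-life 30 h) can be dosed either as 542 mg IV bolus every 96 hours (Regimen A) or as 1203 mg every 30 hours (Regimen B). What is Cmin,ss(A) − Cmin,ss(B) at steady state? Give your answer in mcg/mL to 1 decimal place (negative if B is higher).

Regimen A: f = (1/2)^(96/30) ≈ 0.1088; Cmin,ss = (542/229)·f/(1−f) ≈ 0.289 mcg/mL.
Regimen B: f = (1/2)^(30/30) ≈ 0.5000; Cmin,ss = (1203/229)·f/(1−f) ≈ 5.253 mcg/mL.
Difference ≈ 0.289 − 5.253 ≈ -4.964 mcg/mL.

-5.0 mcg/mL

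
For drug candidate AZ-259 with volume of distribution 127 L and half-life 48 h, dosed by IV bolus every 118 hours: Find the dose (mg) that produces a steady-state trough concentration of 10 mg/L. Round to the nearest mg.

5710 mg

τ/t½ = 118/48 ≈ 2.4583, so f = (1/2)^(118/48) ≈ 0.181957.
Cmin,ss = (D/Vd)·f/(1−f), so D = Cmin,ss·Vd·(1−f)/f.
D = 10 × 127 × (1−f)/f ≈ 10 × 127 × 4.49580 ≈ 5709.67 mg.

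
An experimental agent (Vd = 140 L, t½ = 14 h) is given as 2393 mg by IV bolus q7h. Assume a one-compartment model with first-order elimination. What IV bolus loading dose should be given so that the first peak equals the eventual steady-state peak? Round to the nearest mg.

f = (1/2)^(7/14) ≈ 0.707107; accumulation ratio R = 1/(1−f) ≈ 3.41422.
Loading dose to hit Cmax,ss on first dose: D_load = D_maint·R ≈ 2393 × 3.41422 ≈ 8170.23 mg.

8170 mg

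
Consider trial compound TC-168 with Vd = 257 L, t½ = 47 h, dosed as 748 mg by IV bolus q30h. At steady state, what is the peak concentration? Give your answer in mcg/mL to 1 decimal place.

8.1 mcg/mL

τ/t½ = 30/47 ≈ 0.6383, so fraction remaining f = (1/2)^(30/47) ≈ 0.6425.
Accumulation ratio R = 1/(1 − f) ≈ 1/0.3575 ≈ 2.7972.
Each bolus raises the concentration by D/Vd = 748/257 ≈ 2.911 mcg/mL.
Steady-state peak Cmax,ss = C₀·R ≈ 2.911 × 2.7972 ≈ 8.143 mcg/mL.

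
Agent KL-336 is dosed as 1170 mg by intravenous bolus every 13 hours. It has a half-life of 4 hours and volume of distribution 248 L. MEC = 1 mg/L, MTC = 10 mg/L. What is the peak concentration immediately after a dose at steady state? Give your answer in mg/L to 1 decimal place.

Over one 13-h interval, 13/4 ≈ 3.25 half-lives elapse, leaving f ≈ 0.1051 of each dose.
Accumulation ratio R = 1/(1 − f) ≈ 1/0.8949 ≈ 1.1174.
Single-dose peak C₀ = D/Vd = 1170/248 ≈ 4.718 mg/L.
Cmax,ss = C₀/(1 − f) ≈ 4.718/0.8949 ≈ 5.272 mg/L.
Peak 5.3 mg/L vs MTC 10 mg/L: below toxic threshold.

5.3 mg/L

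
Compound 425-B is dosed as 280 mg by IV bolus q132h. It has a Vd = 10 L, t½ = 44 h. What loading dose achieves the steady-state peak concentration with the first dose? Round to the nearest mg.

f = (1/2)^(132/44) ≈ 0.125000; accumulation ratio R = 1/(1−f) ≈ 1.14286.
Loading dose to hit Cmax,ss on first dose: D_load = D_maint·R ≈ 280 × 1.14286 ≈ 320.00 mg.

320 mg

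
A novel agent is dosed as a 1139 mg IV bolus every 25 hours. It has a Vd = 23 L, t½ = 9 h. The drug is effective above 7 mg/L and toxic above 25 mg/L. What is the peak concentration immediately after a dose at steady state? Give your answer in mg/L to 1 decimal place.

58.0 mg/L

Over one 25-h interval, 25/9 ≈ 2.7778 half-lives elapse, leaving f ≈ 0.1458 of each dose.
At steady state, accumulation factor R = 1/(1 − e^(−kτ)) ≈ 1.1707.
Single-dose peak C₀ = D/Vd = 1139/23 ≈ 49.522 mg/L.
Steady-state peak Cmax,ss = C₀·R ≈ 49.522 × 1.1707 ≈ 57.975 mg/L.
Peak 58.0 mg/L vs MTC 25 mg/L: exceeds toxic threshold.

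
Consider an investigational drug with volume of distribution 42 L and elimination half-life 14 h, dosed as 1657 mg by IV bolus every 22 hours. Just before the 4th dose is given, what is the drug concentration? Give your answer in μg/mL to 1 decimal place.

f = (1/2)^(τ/t½) = (1/2)^(22/14) ≈ 0.3365.
C₀ = D/Vd = 1657/42 ≈ 39.452 μg/mL.
Before the 4th dose, 3 doses have been given. Superposition: Cmin = C₀·(f + f² + … + f^3).
≈ 39.452 × (0.3365 + 0.1132 + 0.0381) ≈ 39.452 × 0.4878 ≈ 19.245 μg/mL.

19.2 μg/mL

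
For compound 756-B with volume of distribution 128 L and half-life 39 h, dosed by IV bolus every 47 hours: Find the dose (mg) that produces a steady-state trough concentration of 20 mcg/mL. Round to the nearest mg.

τ/t½ = 47/39 ≈ 1.2051, so f = (1/2)^(47/39) ≈ 0.433731.
Cmin,ss = (D/Vd)·f/(1−f), so D = Cmin,ss·Vd·(1−f)/f.
D = 20 × 128 × (1−f)/f ≈ 20 × 128 × 1.30558 ≈ 3342.28 mg.

3342 mg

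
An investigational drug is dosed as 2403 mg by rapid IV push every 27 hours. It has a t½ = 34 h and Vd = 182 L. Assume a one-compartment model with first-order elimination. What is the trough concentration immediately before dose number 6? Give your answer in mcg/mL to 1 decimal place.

16.8 mcg/mL

f = (1/2)^(τ/t½) = (1/2)^(27/34) ≈ 0.5767.
C₀ = D/Vd = 2403/182 ≈ 13.203 mcg/mL.
Before the 6th dose, 5 doses have been given. Superposition: Cmin = C₀·(f + f² + … + f^5).
≈ 13.203 × (0.5767 + 0.3326 + 0.1918 + 0.1106 + 0.0638) ≈ 13.203 × 1.2755 ≈ 16.840 mcg/mL.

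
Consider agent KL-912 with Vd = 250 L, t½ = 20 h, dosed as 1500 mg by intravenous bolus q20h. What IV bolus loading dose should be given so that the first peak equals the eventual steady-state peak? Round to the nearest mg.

3000 mg

f = (1/2)^(20/20) ≈ 0.500000; accumulation ratio R = 1/(1−f) ≈ 2.00000.
Loading dose to hit Cmax,ss on first dose: D_load = D_maint·R ≈ 1500 × 2.00000 ≈ 3000.00 mg.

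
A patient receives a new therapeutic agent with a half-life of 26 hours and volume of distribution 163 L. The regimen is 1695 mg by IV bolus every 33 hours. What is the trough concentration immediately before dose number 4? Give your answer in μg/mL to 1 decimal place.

6.8 μg/mL

f = (1/2)^(τ/t½) = (1/2)^(33/26) ≈ 0.4149.
C₀ = D/Vd = 1695/163 ≈ 10.399 μg/mL.
Before the 4th dose, 3 doses have been given. Superposition: Cmin = C₀·(f + f² + … + f^3).
≈ 10.399 × (0.4149 + 0.1721 + 0.0714) ≈ 10.399 × 0.6584 ≈ 6.847 μg/mL.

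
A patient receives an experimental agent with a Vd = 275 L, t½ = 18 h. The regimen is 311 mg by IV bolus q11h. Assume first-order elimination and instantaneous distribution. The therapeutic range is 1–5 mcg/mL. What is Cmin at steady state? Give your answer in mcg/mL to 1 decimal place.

2.1 mcg/mL

k = ln2/t½ = ln2/18 ≈ 0.038508 h⁻¹; fraction remaining f = e^(−kτ) = e^(−0.038508×11) ≈ 0.6547.
Accumulation ratio R = 1/(1 − f) ≈ 1/0.3453 ≈ 2.8960.
Single-dose peak C₀ = D/Vd = 311/275 ≈ 1.131 mcg/mL.
Steady-state peak Cmax,ss = C₀·R ≈ 1.131 × 2.8960 ≈ 3.275 mcg/mL.
One interval later, Cmin,ss = Cmax,ss·e^(−kτ) ≈ 3.275 × 0.6547 ≈ 2.144 mcg/mL.
Trough 2.1 mcg/mL vs MEC 1 mcg/mL: adequate.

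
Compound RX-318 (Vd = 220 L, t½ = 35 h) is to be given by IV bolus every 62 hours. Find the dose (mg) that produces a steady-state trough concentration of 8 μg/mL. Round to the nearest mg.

τ/t½ = 62/35 ≈ 1.7714, so f = (1/2)^(62/35) ≈ 0.292919.
Cmin,ss = (D/Vd)·f/(1−f), so D = Cmin,ss·Vd·(1−f)/f.
D = 8 × 220 × (1−f)/f ≈ 8 × 220 × 2.41391 ≈ 4248.48 mg.

4248 mg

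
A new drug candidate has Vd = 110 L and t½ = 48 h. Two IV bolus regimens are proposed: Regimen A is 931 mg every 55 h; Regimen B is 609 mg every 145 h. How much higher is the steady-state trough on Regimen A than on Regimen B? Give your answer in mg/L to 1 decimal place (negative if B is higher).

Regimen A: f = (1/2)^(55/48) ≈ 0.4519; Cmin,ss = (931/110)·f/(1−f) ≈ 6.978 mg/L.
Regimen B: f = (1/2)^(145/48) ≈ 0.1232; Cmin,ss = (609/110)·f/(1−f) ≈ 0.778 mg/L.
Difference ≈ 6.978 − 0.778 ≈ 6.200 mg/L.

6.2 mg/L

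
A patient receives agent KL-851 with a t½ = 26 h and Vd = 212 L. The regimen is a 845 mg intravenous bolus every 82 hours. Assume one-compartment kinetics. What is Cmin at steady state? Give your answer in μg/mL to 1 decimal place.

k = ln2/t½ = ln2/26 ≈ 0.026660 h⁻¹; fraction remaining f = e^(−kτ) = e^(−0.026660×82) ≈ 0.1124.
Accumulation ratio R = 1/(1 − f) ≈ 1/0.8876 ≈ 1.1266.
Single-dose peak C₀ = D/Vd = 845/212 ≈ 3.986 μg/mL.
Steady-state peak Cmax,ss = C₀·R ≈ 3.986 × 1.1266 ≈ 4.491 μg/mL.
Steady-state trough Cmin,ss = Cmax,ss·f ≈ 4.491 × 0.1124 ≈ 0.505 μg/mL.

0.5 μg/mL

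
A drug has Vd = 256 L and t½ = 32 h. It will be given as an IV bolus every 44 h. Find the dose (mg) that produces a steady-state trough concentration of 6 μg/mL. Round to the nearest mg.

τ/t½ = 44/32 ≈ 1.375, so f = (1/2)^(44/32) ≈ 0.385553.
Cmin,ss = (D/Vd)·f/(1−f), so D = Cmin,ss·Vd·(1−f)/f.
D = 6 × 256 × (1−f)/f ≈ 6 × 256 × 1.59368 ≈ 2447.89 mg.

2448 mg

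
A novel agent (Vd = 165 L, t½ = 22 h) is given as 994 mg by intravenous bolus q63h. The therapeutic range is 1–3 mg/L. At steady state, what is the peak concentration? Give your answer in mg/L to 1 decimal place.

7.0 mg/L

τ/t½ = 63/22 ≈ 2.8636, so fraction remaining f = (1/2)^(63/22) ≈ 0.1374.
At steady state, accumulation factor R = 1/(1 − e^(−kτ)) ≈ 1.1593.
Each bolus raises the concentration by D/Vd = 994/165 ≈ 6.024 mg/L.
Steady-state peak Cmax,ss = C₀·R ≈ 6.024 × 1.1593 ≈ 6.984 mg/L.
Peak 7.0 mg/L vs MTC 3 mg/L: exceeds toxic threshold.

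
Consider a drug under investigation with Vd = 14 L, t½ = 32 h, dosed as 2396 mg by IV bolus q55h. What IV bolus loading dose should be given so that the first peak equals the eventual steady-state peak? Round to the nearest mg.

3442 mg

f = (1/2)^(55/32) ≈ 0.303812; accumulation ratio R = 1/(1−f) ≈ 1.43639.
Loading dose to hit Cmax,ss on first dose: D_load = D_maint·R ≈ 2396 × 1.43639 ≈ 3441.59 mg.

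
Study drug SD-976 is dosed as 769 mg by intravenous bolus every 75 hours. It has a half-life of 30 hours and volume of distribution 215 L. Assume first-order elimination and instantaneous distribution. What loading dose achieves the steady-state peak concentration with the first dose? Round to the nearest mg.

934 mg

f = (1/2)^(75/30) ≈ 0.176777; accumulation ratio R = 1/(1−f) ≈ 1.21474.
Loading dose to hit Cmax,ss on first dose: D_load = D_maint·R ≈ 769 × 1.21474 ≈ 934.14 mg.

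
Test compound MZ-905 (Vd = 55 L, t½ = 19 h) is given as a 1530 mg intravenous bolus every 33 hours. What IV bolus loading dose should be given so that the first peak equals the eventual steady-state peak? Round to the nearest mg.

f = (1/2)^(33/19) ≈ 0.300026; accumulation ratio R = 1/(1−f) ≈ 1.42862.
Loading dose to hit Cmax,ss on first dose: D_load = D_maint·R ≈ 1530 × 1.42862 ≈ 2185.79 mg.

2186 mg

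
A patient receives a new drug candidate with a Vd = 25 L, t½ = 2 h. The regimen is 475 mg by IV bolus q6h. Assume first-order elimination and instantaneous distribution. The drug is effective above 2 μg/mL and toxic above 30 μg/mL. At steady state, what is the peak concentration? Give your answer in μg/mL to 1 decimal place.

The dosing interval is 3 half-lives, so f = 2^(−3) = 0.125.
Accumulation ratio R = 1/(1 − f) = 1/0.875 = 8/7.
Single-dose peak C₀ = D/Vd = 475/25 = 19 μg/mL.
Steady-state peak Cmax,ss = C₀·R = 19 × 8/7 ≈ 21.714 μg/mL.
Peak 21.7 μg/mL vs MTC 30 μg/mL: below toxic threshold.

21.7 μg/mL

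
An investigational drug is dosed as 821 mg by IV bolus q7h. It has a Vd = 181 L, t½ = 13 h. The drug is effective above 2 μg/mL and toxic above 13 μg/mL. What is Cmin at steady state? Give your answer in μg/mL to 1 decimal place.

10.0 μg/mL

τ/t½ = 7/13 ≈ 0.53846, so fraction remaining f = (1/2)^(7/13) ≈ 0.6885.
Single-dose peak C₀ = D/Vd = 821/181 ≈ 4.536 μg/mL.
Steady-state trough Cmin,ss = C₀·f/(1−f) ≈ 4.536 × 0.6885/0.3115 ≈ 10.026 μg/mL.
Trough 10.0 μg/mL vs MEC 2 μg/mL: adequate.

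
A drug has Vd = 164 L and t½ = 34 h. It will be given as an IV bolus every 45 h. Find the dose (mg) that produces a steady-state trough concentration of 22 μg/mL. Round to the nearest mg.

5422 mg

τ/t½ = 45/34 ≈ 1.3235, so f = (1/2)^(45/34) ≈ 0.399556.
Cmin,ss = (D/Vd)·f/(1−f), so D = Cmin,ss·Vd·(1−f)/f.
D = 22 × 164 × (1−f)/f ≈ 22 × 164 × 1.50278 ≈ 5422.03 mg.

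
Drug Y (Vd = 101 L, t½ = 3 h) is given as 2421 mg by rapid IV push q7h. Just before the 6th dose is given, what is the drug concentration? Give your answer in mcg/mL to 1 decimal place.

5.9 mcg/mL

f = (1/2)^(τ/t½) = (1/2)^(7/3) ≈ 0.1984.
C₀ = D/Vd = 2421/101 ≈ 23.970 mcg/mL.
Before the 6th dose, 5 doses have been given. Superposition: Cmin = C₀·(f + f² + … + f^5).
≈ 23.970 × (0.1984 + 0.0394 + 0.0078 + 0.0015 + 0.0003) ≈ 23.970 × 0.2474 ≈ 5.930 mcg/mL.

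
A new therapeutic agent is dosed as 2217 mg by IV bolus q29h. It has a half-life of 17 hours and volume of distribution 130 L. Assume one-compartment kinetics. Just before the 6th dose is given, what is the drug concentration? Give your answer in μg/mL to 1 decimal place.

f = (1/2)^(τ/t½) = (1/2)^(29/17) ≈ 0.3065.
C₀ = D/Vd = 2217/130 ≈ 17.054 μg/mL.
Before the 6th dose, 5 doses have been given. Superposition: Cmin = C₀·(f + f² + … + f^5).
≈ 17.054 × (0.3065 + 0.0939 + 0.0288 + 0.0088 + 0.0027) ≈ 17.054 × 0.4407 ≈ 7.516 μg/mL.

7.5 μg/mL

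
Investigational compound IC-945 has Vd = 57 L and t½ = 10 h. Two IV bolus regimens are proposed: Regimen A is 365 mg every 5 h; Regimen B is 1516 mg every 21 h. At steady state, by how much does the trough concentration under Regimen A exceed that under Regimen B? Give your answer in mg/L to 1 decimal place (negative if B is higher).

Regimen A: f = (1/2)^(5/10) ≈ 0.7071; Cmin,ss = (365/57)·f/(1−f) ≈ 15.459 mg/L.
Regimen B: f = (1/2)^(21/10) ≈ 0.2333; Cmin,ss = (1516/57)·f/(1−f) ≈ 8.093 mg/L.
Difference ≈ 15.459 − 8.093 ≈ 7.366 mg/L.

7.4 mg/L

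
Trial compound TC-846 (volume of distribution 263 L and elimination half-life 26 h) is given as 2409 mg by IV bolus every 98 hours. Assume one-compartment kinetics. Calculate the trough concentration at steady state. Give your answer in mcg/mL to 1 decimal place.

τ/t½ = 98/26 ≈ 3.7692, so fraction remaining f = (1/2)^(98/26) ≈ 0.0733.
Each bolus raises the concentration by D/Vd = 2409/263 ≈ 9.160 mcg/mL.
Steady-state trough Cmin,ss = C₀·f/(1−f) ≈ 9.160 × 0.0733/0.9267 ≈ 0.725 mcg/mL.

0.7 mcg/mL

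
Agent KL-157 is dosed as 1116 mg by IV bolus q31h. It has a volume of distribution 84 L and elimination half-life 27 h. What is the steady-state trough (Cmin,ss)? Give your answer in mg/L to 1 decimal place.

τ/t½ = 31/27 ≈ 1.1481, so fraction remaining f = (1/2)^(31/27) ≈ 0.4512.
Accumulation ratio R = 1/(1 − f) ≈ 1/0.5488 ≈ 1.8222.
Single-dose peak C₀ = D/Vd = 1116/84 ≈ 13.286 mg/L.
Steady-state peak Cmax,ss = C₀·R ≈ 13.286 × 1.8222 ≈ 24.210 mg/L.
One interval later, Cmin,ss = Cmax,ss·e^(−kτ) ≈ 24.210 × 0.4512 ≈ 10.924 mg/L.

10.9 mg/L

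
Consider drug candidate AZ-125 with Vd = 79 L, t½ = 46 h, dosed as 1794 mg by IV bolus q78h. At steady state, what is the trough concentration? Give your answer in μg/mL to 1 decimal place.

Over one 78-h interval, 78/46 ≈ 1.6957 half-lives elapse, leaving f ≈ 0.3087 of each dose.
Single-dose peak C₀ = D/Vd = 1794/79 ≈ 22.709 μg/mL.
Steady-state trough Cmin,ss = C₀·f/(1−f) ≈ 22.709 × 0.3087/0.6913 ≈ 10.141 μg/mL.

10.1 μg/mL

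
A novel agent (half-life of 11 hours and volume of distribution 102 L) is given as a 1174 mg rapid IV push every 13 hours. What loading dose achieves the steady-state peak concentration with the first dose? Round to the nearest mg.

f = (1/2)^(13/11) ≈ 0.440796; accumulation ratio R = 1/(1−f) ≈ 1.78826.
Loading dose to hit Cmax,ss on first dose: D_load = D_maint·R ≈ 1174 × 1.78826 ≈ 2099.42 mg.

2099 mg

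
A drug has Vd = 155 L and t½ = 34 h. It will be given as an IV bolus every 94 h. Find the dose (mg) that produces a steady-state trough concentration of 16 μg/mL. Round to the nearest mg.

14374 mg

τ/t½ = 94/34 ≈ 2.7647, so f = (1/2)^(94/34) ≈ 0.147143.
Cmin,ss = (D/Vd)·f/(1−f), so D = Cmin,ss·Vd·(1−f)/f.
D = 16 × 155 × (1−f)/f ≈ 16 × 155 × 5.79611 ≈ 14374.35 mg.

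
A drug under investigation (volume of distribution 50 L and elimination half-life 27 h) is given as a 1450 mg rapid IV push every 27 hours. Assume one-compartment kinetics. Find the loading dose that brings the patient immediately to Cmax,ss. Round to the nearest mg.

2900 mg

f = (1/2)^(27/27) ≈ 0.500000; accumulation ratio R = 1/(1−f) ≈ 2.00000.
Loading dose to hit Cmax,ss on first dose: D_load = D_maint·R ≈ 1450 × 2.00000 ≈ 2900.00 mg.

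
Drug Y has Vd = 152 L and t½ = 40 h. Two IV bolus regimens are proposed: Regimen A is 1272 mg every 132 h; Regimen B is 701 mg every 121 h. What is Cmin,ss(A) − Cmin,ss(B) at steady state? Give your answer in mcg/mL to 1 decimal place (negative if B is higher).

Regimen A: f = (1/2)^(132/40) ≈ 0.1015; Cmin,ss = (1272/152)·f/(1−f) ≈ 0.945 mcg/mL.
Regimen B: f = (1/2)^(121/40) ≈ 0.1229; Cmin,ss = (701/152)·f/(1−f) ≈ 0.646 mcg/mL.
Difference ≈ 0.945 − 0.646 ≈ 0.299 mcg/mL.

0.3 mcg/mL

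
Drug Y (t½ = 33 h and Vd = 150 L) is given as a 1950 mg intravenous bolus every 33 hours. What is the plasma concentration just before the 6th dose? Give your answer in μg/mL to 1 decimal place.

12.6 μg/mL

f = (1/2)^(τ/t½) = (1/2)^(33/33) ≈ 0.5000.
C₀ = D/Vd = 1950/150 ≈ 13.000 μg/mL.
Before the 6th dose, 5 doses have been given. Superposition: Cmin = C₀·(f + f² + … + f^5).
≈ 13.000 × (0.5000 + 0.2500 + 0.1250 + 0.0625 + 0.0313) ≈ 13.000 × 0.9688 ≈ 12.594 μg/mL.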